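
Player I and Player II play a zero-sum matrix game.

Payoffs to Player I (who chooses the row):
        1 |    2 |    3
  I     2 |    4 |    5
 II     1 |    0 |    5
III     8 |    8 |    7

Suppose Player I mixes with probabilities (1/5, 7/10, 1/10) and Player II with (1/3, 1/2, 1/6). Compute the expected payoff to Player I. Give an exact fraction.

Against (1/3, 1/2, 1/6), each row's expected payoff is I: 7/2; II: 7/6; III: 47/6.
Taking the (1/5, 7/10, 1/10)-weighted average: (1/5)·(7/2) + (7/10)·(7/6) + (1/10)·(47/6) = 23/10.

23/10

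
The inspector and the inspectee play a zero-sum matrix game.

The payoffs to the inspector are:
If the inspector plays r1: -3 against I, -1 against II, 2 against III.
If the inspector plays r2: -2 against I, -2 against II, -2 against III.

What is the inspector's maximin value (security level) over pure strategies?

-2

The worst-case payoff for each row is r1: -3, r2: -2.
The best of these is -2.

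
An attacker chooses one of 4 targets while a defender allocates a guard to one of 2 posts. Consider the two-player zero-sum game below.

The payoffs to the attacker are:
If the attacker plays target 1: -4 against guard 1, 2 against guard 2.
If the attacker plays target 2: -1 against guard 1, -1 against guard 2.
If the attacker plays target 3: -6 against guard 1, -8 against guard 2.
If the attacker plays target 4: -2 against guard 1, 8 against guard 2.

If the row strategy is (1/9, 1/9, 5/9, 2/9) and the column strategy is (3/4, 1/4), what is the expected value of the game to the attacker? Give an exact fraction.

Against (3/4, 1/4), each row's expected payoff is target 1: -5/2; target 2: -1; target 3: -13/2; target 4: 1/2.
Taking the (1/9, 1/9, 5/9, 2/9)-weighted average: (1/9)·(-5/2) + (1/9)·(-1) + (5/9)·(-13/2) + (2/9)·(1/2) = -35/9.

-35/9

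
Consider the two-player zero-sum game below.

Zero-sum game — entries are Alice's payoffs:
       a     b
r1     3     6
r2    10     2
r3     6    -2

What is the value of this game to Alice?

54/11

Row r3 is strictly dominated by row r2, so Alice never plays it.
The remaining 2×2 game on (r1, r2) × (a, b) has no saddle point. Let Alice play r1 with probability p; indifference gives 3p + 10(1−p) = 6p + 2(1−p), so p = 8/11.
Similarly Bob's optimal q on a is 4/11, and the value is 3·(4/11) + (6)·(7/11) = 54/11.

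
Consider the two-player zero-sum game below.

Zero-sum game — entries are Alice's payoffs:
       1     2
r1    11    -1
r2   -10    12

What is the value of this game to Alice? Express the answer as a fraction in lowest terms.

61/17

Row minima are -1 and -10, so Alice's maximin is -1; column maxima are 11 and 12, so Bob's minimax is 11. These differ, so the equilibrium is in mixed strategies.
Let Alice play r1 with probability p. Bob is indifferent when 11p − 10(1−p) = −p + 12(1−p), giving p = 11/17.
Let Bob play 1 with probability q. Alice is indifferent when 11q − (1−q) = −10q + 12(1−q), giving q = 13/34.
The value is 11·(13/34) + (-1)·(21/34) = 61/17.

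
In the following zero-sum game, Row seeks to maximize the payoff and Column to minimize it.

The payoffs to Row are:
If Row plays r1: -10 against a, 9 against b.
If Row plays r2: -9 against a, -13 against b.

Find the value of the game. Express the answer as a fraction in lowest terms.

Row minima are -10 and -13, so Row's maximin is -10; column maxima are -9 and 9, so Column's minimax is -9. These differ, so the equilibrium is in mixed strategies.
Let Row play r1 with probability p. Column is indifferent when −10p − 9(1−p) = 9p − 13(1−p), giving p = 4/23.
Let Column play a with probability q. Row is indifferent when −10q + 9(1−q) = −9q − 13(1−q), giving q = 22/23.
The value is -10·(22/23) + (9)·(1/23) = -211/23.

-211/23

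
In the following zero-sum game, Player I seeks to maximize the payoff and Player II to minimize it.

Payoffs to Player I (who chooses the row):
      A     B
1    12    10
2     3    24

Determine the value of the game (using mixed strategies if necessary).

Row minima are 10 and 3, so Player I's maximin is 10; column maxima are 12 and 24, so Player II's minimax is 12. These differ, so the equilibrium is in mixed strategies.
Let Player I play 1 with probability p. Player II is indifferent when 12p + 3(1−p) = 10p + 24(1−p), giving p = 21/23.
Let Player II play A with probability q. Player I is indifferent when 12q + 10(1−q) = 3q + 24(1−q), giving q = 14/23.
The value is 12·(14/23) + (10)·(9/23) = 258/23.

258/23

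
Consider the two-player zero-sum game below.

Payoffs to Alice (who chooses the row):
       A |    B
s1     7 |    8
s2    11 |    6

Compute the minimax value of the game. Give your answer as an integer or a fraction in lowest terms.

Row minima are 7 and 6, so Alice's maximin is 7; column maxima are 11 and 8, so Bob's minimax is 8. These differ, so the equilibrium is in mixed strategies.
Let Alice play s1 with probability p. Bob is indifferent when 7p + 11(1−p) = 8p + 6(1−p), giving p = 5/6.
Let Bob play A with probability q. Alice is indifferent when 7q + 8(1−q) = 11q + 6(1−q), giving q = 1/3.
The value is 7·(1/3) + (8)·(2/3) = 23/3.

23/3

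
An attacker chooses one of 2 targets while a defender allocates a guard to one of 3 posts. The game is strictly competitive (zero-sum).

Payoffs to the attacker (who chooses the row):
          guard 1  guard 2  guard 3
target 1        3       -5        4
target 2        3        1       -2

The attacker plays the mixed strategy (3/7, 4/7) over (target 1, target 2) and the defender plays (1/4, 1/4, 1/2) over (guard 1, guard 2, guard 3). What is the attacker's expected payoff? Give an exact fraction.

Against (1/4, 1/4, 1/2), each row's expected payoff is target 1: 3/2; target 2: 0.
Taking the (3/7, 4/7)-weighted average: (3/7)·(3/2) + (4/7)·(0) = 9/14.

9/14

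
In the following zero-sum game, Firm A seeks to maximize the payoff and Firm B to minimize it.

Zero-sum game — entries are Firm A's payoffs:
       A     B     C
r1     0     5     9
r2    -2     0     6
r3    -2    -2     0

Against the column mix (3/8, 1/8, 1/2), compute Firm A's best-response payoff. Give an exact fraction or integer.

r1: (0)·(3/8) + (5)·(1/8) + (9)·(1/2) = 41/8.
r2: (-2)·(3/8) + (0)·(1/8) + (6)·(1/2) = 9/4.
r3: (-2)·(3/8) + (-2)·(1/8) + (0)·(1/2) = -1.
The best pure response is r1 with expected payoff 41/8.

41/8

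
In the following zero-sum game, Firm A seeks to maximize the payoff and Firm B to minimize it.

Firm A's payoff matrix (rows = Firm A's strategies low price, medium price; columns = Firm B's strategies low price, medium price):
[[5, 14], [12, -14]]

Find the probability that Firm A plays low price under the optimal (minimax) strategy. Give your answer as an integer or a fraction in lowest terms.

26/35

Row minima are 5 and -14, so Firm A's maximin is 5; column maxima are 12 and 14, so Firm B's minimax is 12. These differ, so the equilibrium is in mixed strategies.
Let Firm A play low price with probability p. Firm B is indifferent when 5p + 12(1−p) = 14p − 14(1−p), giving p = 26/35.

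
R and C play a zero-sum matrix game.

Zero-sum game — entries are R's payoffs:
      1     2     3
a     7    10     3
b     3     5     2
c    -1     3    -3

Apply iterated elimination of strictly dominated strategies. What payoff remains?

Row b is strictly dominated by row a (7>3, 10>5, 3>2); eliminate b.
Row c is strictly dominated by row a (7>-1, 10>3, 3>-3); eliminate c.
Column 1 is strictly dominated by 3 for C (3<7); eliminate 1.
Column 2 is strictly dominated by 3 for C (3<10); eliminate 2.
Only (a, 3) remains, with payoff 3.

3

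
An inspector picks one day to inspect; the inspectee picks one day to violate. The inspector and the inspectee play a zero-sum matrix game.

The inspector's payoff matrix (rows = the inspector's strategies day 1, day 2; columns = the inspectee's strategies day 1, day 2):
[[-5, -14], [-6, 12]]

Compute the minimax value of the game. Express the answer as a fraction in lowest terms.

-16/3

Row minima are -14 and -6, so the inspector's maximin is -6; column maxima are -5 and 12, so the inspectee's minimax is -5. These differ, so the equilibrium is in mixed strategies.
Let the inspector play day 1 with probability p. The inspectee is indifferent when −5p − 6(1−p) = −14p + 12(1−p), giving p = 2/3.
Let the inspectee play day 1 with probability q. The inspector is indifferent when −5q − 14(1−q) = −6q + 12(1−q), giving q = 26/27.
The value is -5·(26/27) + (-14)·(1/27) = -16/3.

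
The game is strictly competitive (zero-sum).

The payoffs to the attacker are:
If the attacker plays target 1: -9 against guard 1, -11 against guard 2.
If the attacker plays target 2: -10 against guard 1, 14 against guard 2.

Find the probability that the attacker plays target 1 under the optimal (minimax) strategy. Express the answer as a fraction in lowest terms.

12/13

Row minima are -11 and -10, so the attacker's maximin is -10; column maxima are -9 and 14, so the defender's minimax is -9. These differ, so the equilibrium is in mixed strategies.
Let the attacker play target 1 with probability p. The defender is indifferent when −9p − 10(1−p) = −11p + 14(1−p), giving p = 12/13.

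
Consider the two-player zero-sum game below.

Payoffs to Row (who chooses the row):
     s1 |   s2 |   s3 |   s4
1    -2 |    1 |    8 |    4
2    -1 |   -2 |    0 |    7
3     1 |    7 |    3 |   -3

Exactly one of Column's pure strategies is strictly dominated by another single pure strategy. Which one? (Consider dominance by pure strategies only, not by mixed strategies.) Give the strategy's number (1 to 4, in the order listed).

Column prefers columns that give Row less. Compare s3 with s1: -2 < 8, -1 < 0, 1 < 3.
So s1 strictly dominates s3 for Column; s3 is strictly dominated.

3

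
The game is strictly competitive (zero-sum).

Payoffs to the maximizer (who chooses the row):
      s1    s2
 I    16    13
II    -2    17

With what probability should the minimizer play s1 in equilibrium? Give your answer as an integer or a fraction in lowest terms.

2/11

Row minima are 13 and -2, so the maximizer's maximin is 13; column maxima are 16 and 17, so the minimizer's minimax is 16. These differ, so the equilibrium is in mixed strategies.
Let the minimizer play s1 with probability q. The maximizer is indifferent when 16q + 13(1−q) = −2q + 17(1−q), giving q = 2/11.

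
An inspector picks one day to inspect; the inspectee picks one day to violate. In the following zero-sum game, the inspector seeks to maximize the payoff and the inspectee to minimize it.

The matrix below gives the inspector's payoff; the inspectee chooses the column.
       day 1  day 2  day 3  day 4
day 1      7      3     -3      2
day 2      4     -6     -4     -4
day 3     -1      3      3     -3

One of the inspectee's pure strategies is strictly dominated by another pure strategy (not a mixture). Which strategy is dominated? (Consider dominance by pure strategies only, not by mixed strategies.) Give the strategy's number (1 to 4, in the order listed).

1

The inspectee prefers columns that give the inspector less. Compare day 1 with day 4: 2 < 7, -4 < 4, -3 < -1.
So day 4 strictly dominates day 1 for the inspectee; day 1 is strictly dominated.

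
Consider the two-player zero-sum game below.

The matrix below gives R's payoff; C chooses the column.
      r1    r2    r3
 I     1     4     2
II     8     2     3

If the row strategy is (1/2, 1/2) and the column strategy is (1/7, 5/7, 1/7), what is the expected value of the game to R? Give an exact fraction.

22/7

Against (1/7, 5/7, 1/7), each row's expected payoff is I: 23/7; II: 3.
Taking the (1/2, 1/2)-weighted average: (1/2)·(23/7) + (1/2)·(3) = 22/7.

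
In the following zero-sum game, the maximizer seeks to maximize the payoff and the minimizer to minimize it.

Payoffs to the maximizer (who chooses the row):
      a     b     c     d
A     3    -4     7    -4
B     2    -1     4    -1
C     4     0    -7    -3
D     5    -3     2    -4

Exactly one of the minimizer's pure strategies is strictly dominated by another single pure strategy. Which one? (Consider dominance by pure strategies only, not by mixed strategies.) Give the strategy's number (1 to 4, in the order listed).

1

The minimizer prefers columns that give the maximizer less. Compare a with b: -4 < 3, -1 < 2, 0 < 4, -3 < 5.
So b strictly dominates a for the minimizer; a is strictly dominated.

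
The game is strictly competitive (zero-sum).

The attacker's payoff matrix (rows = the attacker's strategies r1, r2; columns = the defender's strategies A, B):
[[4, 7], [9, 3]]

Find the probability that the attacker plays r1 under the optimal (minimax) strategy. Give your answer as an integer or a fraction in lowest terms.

Row minima are 4 and 3, so the attacker's maximin is 4; column maxima are 9 and 7, so the defender's minimax is 7. These differ, so the equilibrium is in mixed strategies.
Let the attacker play r1 with probability p. The defender is indifferent when 4p + 9(1−p) = 7p + 3(1−p), giving p = 2/3.

2/3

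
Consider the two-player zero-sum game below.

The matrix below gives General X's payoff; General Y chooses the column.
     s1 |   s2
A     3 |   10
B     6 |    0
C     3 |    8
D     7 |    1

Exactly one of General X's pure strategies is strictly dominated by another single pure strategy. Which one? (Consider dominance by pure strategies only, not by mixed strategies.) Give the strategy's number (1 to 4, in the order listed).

Compare B with D: 7 > 6, 1 > 0.
So D strictly dominates B for General X; B is strictly dominated.

2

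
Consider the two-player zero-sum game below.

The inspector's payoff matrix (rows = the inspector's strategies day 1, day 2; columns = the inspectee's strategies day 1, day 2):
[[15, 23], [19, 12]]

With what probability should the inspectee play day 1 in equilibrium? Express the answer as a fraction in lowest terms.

11/15

Row minima are 15 and 12, so the inspector's maximin is 15; column maxima are 19 and 23, so the inspectee's minimax is 19. These differ, so the equilibrium is in mixed strategies.
Let the inspectee play day 1 with probability q. The inspector is indifferent when 15q + 23(1−q) = 19q + 12(1−q), giving q = 11/15.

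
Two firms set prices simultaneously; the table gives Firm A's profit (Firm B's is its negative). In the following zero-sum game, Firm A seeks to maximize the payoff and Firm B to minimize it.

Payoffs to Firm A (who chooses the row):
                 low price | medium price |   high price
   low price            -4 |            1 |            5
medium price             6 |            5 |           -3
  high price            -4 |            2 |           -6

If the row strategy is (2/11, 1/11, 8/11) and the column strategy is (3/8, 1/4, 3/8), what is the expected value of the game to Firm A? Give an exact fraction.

-179/88

Against (3/8, 1/4, 3/8), each row's expected payoff is low price: 5/8; medium price: 19/8; high price: -13/4.
Taking the (2/11, 1/11, 8/11)-weighted average: (2/11)·(5/8) + (1/11)·(19/8) + (8/11)·(-13/4) = -179/88.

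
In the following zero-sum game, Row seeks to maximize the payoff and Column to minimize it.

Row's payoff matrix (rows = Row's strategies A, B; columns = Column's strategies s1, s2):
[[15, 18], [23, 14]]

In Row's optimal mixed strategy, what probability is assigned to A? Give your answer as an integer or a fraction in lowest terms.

3/4

Row minima are 15 and 14, so Row's maximin is 15; column maxima are 23 and 18, so Column's minimax is 18. These differ, so the equilibrium is in mixed strategies.
Let Row play A with probability p. Column is indifferent when 15p + 23(1−p) = 18p + 14(1−p), giving p = 3/4.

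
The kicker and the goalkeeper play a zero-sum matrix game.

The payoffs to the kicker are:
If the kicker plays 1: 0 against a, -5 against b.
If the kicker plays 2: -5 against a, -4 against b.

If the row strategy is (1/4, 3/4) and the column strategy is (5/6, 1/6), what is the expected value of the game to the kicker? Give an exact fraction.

Against (5/6, 1/6), each row's expected payoff is 1: -5/6; 2: -29/6.
Taking the (1/4, 3/4)-weighted average: (1/4)·(-5/6) + (3/4)·(-29/6) = -23/6.

-23/6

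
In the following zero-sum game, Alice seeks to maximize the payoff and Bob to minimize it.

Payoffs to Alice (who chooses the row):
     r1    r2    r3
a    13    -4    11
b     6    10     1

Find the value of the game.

Column r1 is strictly dominated by r3 for Bob (it gives Alice more in every row).
The remaining 2×2 game on (a, b) × (r2, r3) has no saddle point. Let Alice play a with probability p; indifference gives −4p + 10(1−p) = 11p + (1−p), so p = 3/8.
Similarly Bob's optimal q on r2 is 5/12, and the value is -4·(5/12) + (11)·(7/12) = 19/4.

19/4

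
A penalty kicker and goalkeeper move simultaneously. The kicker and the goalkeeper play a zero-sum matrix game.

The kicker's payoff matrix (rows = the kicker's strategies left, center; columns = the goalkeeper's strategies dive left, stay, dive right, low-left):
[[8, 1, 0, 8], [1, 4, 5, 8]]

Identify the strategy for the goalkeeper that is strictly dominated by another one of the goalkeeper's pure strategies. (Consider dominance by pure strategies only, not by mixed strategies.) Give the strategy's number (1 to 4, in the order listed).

4

The goalkeeper prefers columns that give the kicker less. Compare low-left with stay: 1 < 8, 4 < 8.
So stay strictly dominates low-left for the goalkeeper; low-left is strictly dominated.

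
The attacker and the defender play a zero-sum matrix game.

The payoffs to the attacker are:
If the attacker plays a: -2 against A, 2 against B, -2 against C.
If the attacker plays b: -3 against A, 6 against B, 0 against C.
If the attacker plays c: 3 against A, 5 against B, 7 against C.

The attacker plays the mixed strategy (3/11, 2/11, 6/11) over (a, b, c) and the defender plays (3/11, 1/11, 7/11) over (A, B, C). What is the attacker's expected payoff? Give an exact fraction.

Against (3/11, 1/11, 7/11), each row's expected payoff is a: -18/11; b: -3/11; c: 63/11.
Taking the (3/11, 2/11, 6/11)-weighted average: (3/11)·(-18/11) + (2/11)·(-3/11) + (6/11)·(63/11) = 318/121.

318/121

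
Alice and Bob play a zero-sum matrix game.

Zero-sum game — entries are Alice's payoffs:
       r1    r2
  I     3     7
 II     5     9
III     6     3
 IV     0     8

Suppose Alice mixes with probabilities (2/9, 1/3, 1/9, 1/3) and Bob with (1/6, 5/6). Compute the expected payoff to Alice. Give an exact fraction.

367/54

Against (1/6, 5/6), each row's expected payoff is I: 19/3; II: 25/3; III: 7/2; IV: 20/3.
Taking the (2/9, 1/3, 1/9, 1/3)-weighted average: (2/9)·(19/3) + (1/3)·(25/3) + (1/9)·(7/2) + (1/3)·(20/3) = 367/54.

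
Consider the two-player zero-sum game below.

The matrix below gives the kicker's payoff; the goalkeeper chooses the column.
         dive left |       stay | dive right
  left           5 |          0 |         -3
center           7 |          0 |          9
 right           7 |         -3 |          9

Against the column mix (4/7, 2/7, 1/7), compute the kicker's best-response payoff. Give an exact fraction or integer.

37/7

left: (5)·(4/7) + (0)·(2/7) + (-3)·(1/7) = 17/7.
center: (7)·(4/7) + (0)·(2/7) + (9)·(1/7) = 37/7.
right: (7)·(4/7) + (-3)·(2/7) + (9)·(1/7) = 31/7.
The best pure response is center with expected payoff 37/7.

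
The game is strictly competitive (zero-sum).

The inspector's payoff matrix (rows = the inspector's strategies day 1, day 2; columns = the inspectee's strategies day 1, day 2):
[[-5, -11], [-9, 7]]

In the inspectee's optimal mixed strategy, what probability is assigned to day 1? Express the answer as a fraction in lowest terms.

9/11

Row minima are -11 and -9, so the inspector's maximin is -9; column maxima are -5 and 7, so the inspectee's minimax is -5. These differ, so the equilibrium is in mixed strategies.
Let the inspectee play day 1 with probability q. The inspector is indifferent when −5q − 11(1−q) = −9q + 7(1−q), giving q = 9/11.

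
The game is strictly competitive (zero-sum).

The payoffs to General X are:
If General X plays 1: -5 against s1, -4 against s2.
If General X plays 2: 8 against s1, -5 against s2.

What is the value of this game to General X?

Row minima are -5 and -5, so General X's maximin is -5; column maxima are 8 and -4, so General Y's minimax is -4. These differ, so the equilibrium is in mixed strategies.
Let General X play 1 with probability p. General Y is indifferent when −5p + 8(1−p) = −4p − 5(1−p), giving p = 13/14.
Let General Y play s1 with probability q. General X is indifferent when −5q − 4(1−q) = 8q − 5(1−q), giving q = 1/14.
The value is -5·(1/14) + (-4)·(13/14) = -57/14.

-57/14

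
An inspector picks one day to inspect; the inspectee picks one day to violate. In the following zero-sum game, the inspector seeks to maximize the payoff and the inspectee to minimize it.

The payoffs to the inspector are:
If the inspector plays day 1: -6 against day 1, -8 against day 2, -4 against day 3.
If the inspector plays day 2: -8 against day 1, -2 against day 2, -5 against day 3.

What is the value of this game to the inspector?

-13/2

Column day 3 is strictly dominated by day 1 for the inspectee (it gives the inspector more in every row).
The remaining 2×2 game on (day 1, day 2) × (day 1, day 2) has no saddle point. Let the inspector play day 1 with probability p; indifference gives −6p − 8(1−p) = −8p − 2(1−p), so p = 3/4.
Similarly the inspectee's optimal q on day 1 is 3/4, and the value is -6·(3/4) + (-8)·(1/4) = -13/2.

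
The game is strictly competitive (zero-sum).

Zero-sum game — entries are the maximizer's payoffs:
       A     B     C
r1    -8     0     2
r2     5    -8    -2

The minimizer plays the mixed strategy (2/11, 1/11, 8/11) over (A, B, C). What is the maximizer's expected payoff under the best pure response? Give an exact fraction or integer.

r1: (-8)·(2/11) + (0)·(1/11) + (2)·(8/11) = 0.
r2: (5)·(2/11) + (-8)·(1/11) + (-2)·(8/11) = -14/11.
The best pure response is r1 with expected payoff 0.

0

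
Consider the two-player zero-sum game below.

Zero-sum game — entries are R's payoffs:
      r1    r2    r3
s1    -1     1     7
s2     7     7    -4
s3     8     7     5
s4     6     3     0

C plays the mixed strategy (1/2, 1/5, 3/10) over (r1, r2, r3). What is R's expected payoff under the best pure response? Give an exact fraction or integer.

s1: (-1)·(1/2) + (1)·(1/5) + (7)·(3/10) = 9/5.
s2: (7)·(1/2) + (7)·(1/5) + (-4)·(3/10) = 37/10.
s3: (8)·(1/2) + (7)·(1/5) + (5)·(3/10) = 69/10.
s4: (6)·(1/2) + (3)·(1/5) + (0)·(3/10) = 18/5.
The best pure response is s3 with expected payoff 69/10.

69/10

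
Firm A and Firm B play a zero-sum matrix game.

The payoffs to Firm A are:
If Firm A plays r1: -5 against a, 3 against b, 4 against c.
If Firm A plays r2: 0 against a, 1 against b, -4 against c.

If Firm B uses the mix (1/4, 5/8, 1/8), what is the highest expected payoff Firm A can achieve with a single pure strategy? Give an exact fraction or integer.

r1: (-5)·(1/4) + (3)·(5/8) + (4)·(1/8) = 9/8.
r2: (0)·(1/4) + (1)·(5/8) + (-4)·(1/8) = 1/8.
The best pure response is r1 with expected payoff 9/8.

9/8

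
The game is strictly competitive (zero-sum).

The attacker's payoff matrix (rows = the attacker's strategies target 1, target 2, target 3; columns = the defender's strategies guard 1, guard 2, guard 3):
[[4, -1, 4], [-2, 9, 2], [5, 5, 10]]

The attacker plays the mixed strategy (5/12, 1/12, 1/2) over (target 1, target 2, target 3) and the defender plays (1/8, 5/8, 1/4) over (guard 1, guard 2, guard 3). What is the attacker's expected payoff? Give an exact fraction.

191/48

Against (1/8, 5/8, 1/4), each row's expected payoff is target 1: 7/8; target 2: 47/8; target 3: 25/4.
Taking the (5/12, 1/12, 1/2)-weighted average: (5/12)·(7/8) + (1/12)·(47/8) + (1/2)·(25/4) = 191/48.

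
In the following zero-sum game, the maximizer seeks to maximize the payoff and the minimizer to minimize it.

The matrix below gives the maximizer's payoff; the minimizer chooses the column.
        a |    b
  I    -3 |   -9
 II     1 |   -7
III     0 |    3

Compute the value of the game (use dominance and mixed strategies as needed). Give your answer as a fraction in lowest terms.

3/11

Row I is strictly dominated by row II, so the maximizer never plays it.
The remaining 2×2 game on (II, III) × (a, b) has no saddle point. Let the maximizer play II with probability p; indifference gives p = −7p + 3(1−p), so p = 3/11.
Similarly the minimizer's optimal q on a is 10/11, and the value is 1·(10/11) + (-7)·(1/11) = 3/11.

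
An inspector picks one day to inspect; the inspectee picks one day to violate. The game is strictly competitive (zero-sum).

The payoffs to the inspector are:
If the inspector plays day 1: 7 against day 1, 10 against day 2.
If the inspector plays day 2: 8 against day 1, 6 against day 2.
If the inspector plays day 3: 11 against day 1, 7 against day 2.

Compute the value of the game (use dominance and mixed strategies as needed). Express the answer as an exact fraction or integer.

Row day 2 is strictly dominated by row day 3, so the inspector never plays it.
The remaining 2×2 game on (day 1, day 3) × (day 1, day 2) has no saddle point. Let the inspector play day 1 with probability p; indifference gives 7p + 11(1−p) = 10p + 7(1−p), so p = 4/7.
Similarly the inspectee's optimal q on day 1 is 3/7, and the value is 7·(3/7) + (10)·(4/7) = 61/7.

61/7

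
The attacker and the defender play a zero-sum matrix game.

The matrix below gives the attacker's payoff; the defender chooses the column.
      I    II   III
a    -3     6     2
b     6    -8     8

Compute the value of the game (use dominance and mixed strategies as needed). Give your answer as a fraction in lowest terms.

Column III is strictly dominated by I for the defender (it gives the attacker more in every row).
The remaining 2×2 game on (a, b) × (I, II) has no saddle point. Let the attacker play a with probability p; indifference gives −3p + 6(1−p) = 6p − 8(1−p), so p = 14/23.
Similarly the defender's optimal q on I is 14/23, and the value is -3·(14/23) + (6)·(9/23) = 12/23.

12/23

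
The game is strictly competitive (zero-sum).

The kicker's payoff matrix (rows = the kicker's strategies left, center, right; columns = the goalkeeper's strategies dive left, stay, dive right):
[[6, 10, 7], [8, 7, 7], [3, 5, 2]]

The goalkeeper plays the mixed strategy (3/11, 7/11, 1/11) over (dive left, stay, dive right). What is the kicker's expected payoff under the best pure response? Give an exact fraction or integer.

left: (6)·(3/11) + (10)·(7/11) + (7)·(1/11) = 95/11.
center: (8)·(3/11) + (7)·(7/11) + (7)·(1/11) = 80/11.
right: (3)·(3/11) + (5)·(7/11) + (2)·(1/11) = 46/11.
The best pure response is left with expected payoff 95/11.

95/11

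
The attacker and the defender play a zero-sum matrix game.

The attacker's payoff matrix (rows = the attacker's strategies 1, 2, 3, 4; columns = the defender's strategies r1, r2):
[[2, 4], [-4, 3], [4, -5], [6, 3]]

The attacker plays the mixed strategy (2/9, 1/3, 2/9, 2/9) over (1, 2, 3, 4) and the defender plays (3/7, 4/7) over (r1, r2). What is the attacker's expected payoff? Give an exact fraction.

Against (3/7, 4/7), each row's expected payoff is 1: 22/7; 2: 0; 3: -8/7; 4: 30/7.
Taking the (2/9, 1/3, 2/9, 2/9)-weighted average: (2/9)·(22/7) + (1/3)·(0) + (2/9)·(-8/7) + (2/9)·(30/7) = 88/63.

88/63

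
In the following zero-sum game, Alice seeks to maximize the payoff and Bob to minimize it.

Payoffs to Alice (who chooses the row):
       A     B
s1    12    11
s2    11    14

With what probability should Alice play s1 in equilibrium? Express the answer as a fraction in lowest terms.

3/4

Row minima are 11 and 11, so Alice's maximin is 11; column maxima are 12 and 14, so Bob's minimax is 12. These differ, so the equilibrium is in mixed strategies.
Let Alice play s1 with probability p. Bob is indifferent when 12p + 11(1−p) = 11p + 14(1−p), giving p = 3/4.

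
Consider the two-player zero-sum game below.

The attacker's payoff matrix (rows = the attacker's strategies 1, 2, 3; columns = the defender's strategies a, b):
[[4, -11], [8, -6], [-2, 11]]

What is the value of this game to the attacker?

Row 1 is strictly dominated by row 2, so the attacker never plays it.
The remaining 2×2 game on (2, 3) × (a, b) has no saddle point. Let the attacker play 2 with probability p; indifference gives 8p − 2(1−p) = −6p + 11(1−p), so p = 13/27.
Similarly the defender's optimal q on a is 17/27, and the value is 8·(17/27) + (-6)·(10/27) = 76/27.

76/27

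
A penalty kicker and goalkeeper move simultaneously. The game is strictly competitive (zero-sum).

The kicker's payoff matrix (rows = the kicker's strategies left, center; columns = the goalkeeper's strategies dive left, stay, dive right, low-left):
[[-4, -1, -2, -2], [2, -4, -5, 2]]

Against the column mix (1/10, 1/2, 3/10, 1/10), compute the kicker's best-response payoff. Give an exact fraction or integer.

-17/10

left: (-4)·(1/10) + (-1)·(1/2) + (-2)·(3/10) + (-2)·(1/10) = -17/10.
center: (2)·(1/10) + (-4)·(1/2) + (-5)·(3/10) + (2)·(1/10) = -31/10.
The best pure response is left with expected payoff -17/10.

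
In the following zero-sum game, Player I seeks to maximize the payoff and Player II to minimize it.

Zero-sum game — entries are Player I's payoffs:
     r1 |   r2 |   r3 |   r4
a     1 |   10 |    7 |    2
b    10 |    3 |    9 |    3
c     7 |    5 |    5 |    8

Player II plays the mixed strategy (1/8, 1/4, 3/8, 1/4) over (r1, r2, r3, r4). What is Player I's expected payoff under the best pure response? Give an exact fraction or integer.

49/8

a: (1)·(1/8) + (10)·(1/4) + (7)·(3/8) + (2)·(1/4) = 23/4.
b: (10)·(1/8) + (3)·(1/4) + (9)·(3/8) + (3)·(1/4) = 49/8.
c: (7)·(1/8) + (5)·(1/4) + (5)·(3/8) + (8)·(1/4) = 6.
The best pure response is b with expected payoff 49/8.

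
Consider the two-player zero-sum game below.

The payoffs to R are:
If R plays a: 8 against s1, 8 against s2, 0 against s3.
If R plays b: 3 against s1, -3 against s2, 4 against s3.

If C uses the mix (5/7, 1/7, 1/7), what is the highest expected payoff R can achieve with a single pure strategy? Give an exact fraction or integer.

a: (8)·(5/7) + (8)·(1/7) + (0)·(1/7) = 48/7.
b: (3)·(5/7) + (-3)·(1/7) + (4)·(1/7) = 16/7.
The best pure response is a with expected payoff 48/7.

48/7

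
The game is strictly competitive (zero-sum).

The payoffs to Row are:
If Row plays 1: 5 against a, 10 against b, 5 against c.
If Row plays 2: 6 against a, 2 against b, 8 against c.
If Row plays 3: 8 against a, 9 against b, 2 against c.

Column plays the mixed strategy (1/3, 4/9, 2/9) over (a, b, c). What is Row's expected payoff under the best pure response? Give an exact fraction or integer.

1: (5)·(1/3) + (10)·(4/9) + (5)·(2/9) = 65/9.
2: (6)·(1/3) + (2)·(4/9) + (8)·(2/9) = 14/3.
3: (8)·(1/3) + (9)·(4/9) + (2)·(2/9) = 64/9.
The best pure response is 1 with expected payoff 65/9.

65/9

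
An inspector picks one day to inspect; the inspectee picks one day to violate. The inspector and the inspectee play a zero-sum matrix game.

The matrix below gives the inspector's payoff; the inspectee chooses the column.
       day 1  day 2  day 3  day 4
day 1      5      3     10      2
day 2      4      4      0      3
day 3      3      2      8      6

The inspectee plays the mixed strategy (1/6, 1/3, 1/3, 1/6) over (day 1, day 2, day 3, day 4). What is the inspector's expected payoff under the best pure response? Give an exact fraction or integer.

day 1: (5)·(1/6) + (3)·(1/3) + (10)·(1/3) + (2)·(1/6) = 11/2.
day 2: (4)·(1/6) + (4)·(1/3) + (0)·(1/3) + (3)·(1/6) = 5/2.
day 3: (3)·(1/6) + (2)·(1/3) + (8)·(1/3) + (6)·(1/6) = 29/6.
The best pure response is day 1 with expected payoff 11/2.

11/2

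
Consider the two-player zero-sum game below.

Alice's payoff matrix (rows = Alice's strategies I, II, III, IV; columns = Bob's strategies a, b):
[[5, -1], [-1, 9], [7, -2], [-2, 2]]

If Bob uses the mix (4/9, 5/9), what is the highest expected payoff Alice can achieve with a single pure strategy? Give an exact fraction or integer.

I: (5)·(4/9) + (-1)·(5/9) = 5/3.
II: (-1)·(4/9) + (9)·(5/9) = 41/9.
III: (7)·(4/9) + (-2)·(5/9) = 2.
IV: (-2)·(4/9) + (2)·(5/9) = 2/9.
The best pure response is II with expected payoff 41/9.

41/9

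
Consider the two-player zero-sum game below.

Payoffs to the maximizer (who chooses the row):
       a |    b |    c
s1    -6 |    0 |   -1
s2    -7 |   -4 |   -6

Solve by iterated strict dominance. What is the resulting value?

-6

Row s2 is strictly dominated by row s1 (-6>-7, 0>-4, -1>-6); eliminate s2.
Column c is strictly dominated by a for the minimizer (-6<-1); eliminate c.
Column b is strictly dominated by a for the minimizer (-6<0); eliminate b.
Only (s1, a) remains, with payoff -6.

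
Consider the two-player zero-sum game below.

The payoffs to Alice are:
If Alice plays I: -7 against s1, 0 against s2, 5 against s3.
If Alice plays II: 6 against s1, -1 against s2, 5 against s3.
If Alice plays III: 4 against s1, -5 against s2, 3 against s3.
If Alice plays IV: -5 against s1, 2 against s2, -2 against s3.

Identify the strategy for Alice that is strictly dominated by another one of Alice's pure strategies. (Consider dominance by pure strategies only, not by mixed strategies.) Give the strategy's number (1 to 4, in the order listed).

Compare III with II: 6 > 4, -1 > -5, 5 > 3.
So II strictly dominates III for Alice; III is strictly dominated.

3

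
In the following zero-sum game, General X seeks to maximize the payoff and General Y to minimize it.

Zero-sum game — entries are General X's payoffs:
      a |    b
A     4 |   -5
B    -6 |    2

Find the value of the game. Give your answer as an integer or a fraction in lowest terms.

Row minima are -5 and -6, so General X's maximin is -5; column maxima are 4 and 2, so General Y's minimax is 2. These differ, so the equilibrium is in mixed strategies.
Let General X play A with probability p. General Y is indifferent when 4p − 6(1−p) = −5p + 2(1−p), giving p = 8/17.
Let General Y play a with probability q. General X is indifferent when 4q − 5(1−q) = −6q + 2(1−q), giving q = 7/17.
The value is 4·(7/17) + (-5)·(10/17) = -22/17.

-22/17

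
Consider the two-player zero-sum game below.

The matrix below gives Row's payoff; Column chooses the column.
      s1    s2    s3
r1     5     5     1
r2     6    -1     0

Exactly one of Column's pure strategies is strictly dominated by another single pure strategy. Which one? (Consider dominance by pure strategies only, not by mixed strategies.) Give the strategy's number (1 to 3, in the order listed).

Column prefers columns that give Row less. Compare s1 with s3: 1 < 5, 0 < 6.
So s3 strictly dominates s1 for Column; s1 is strictly dominated.

1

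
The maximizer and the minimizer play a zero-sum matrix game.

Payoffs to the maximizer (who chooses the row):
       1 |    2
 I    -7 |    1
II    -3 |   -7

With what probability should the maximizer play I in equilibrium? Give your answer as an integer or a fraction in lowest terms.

1/3

Row minima are -7 and -7, so the maximizer's maximin is -7; column maxima are -3 and 1, so the minimizer's minimax is -3. These differ, so the equilibrium is in mixed strategies.
Let the maximizer play I with probability p. The minimizer is indifferent when −7p − 3(1−p) = p − 7(1−p), giving p = 1/3.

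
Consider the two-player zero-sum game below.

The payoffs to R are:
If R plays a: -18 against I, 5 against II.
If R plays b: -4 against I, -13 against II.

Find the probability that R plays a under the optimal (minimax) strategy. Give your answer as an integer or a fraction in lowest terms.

Row minima are -18 and -13, so R's maximin is -13; column maxima are -4 and 5, so C's minimax is -4. These differ, so the equilibrium is in mixed strategies.
Let R play a with probability p. C is indifferent when −18p − 4(1−p) = 5p − 13(1−p), giving p = 9/32.

9/32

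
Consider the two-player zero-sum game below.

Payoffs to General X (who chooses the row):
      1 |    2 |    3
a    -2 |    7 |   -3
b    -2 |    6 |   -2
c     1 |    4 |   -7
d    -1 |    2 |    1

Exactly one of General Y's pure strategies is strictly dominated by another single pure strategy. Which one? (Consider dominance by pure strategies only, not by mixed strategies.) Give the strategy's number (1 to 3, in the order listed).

General Y prefers columns that give General X less. Compare 2 with 1: -2 < 7, -2 < 6, 1 < 4, -1 < 2.
So 1 strictly dominates 2 for General Y; 2 is strictly dominated.

2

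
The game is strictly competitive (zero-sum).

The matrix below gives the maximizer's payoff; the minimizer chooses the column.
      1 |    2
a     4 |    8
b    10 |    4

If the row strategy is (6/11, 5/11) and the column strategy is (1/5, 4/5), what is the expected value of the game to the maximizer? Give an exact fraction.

346/55

Against (1/5, 4/5), each row's expected payoff is a: 36/5; b: 26/5.
Taking the (6/11, 5/11)-weighted average: (6/11)·(36/5) + (5/11)·(26/5) = 346/55.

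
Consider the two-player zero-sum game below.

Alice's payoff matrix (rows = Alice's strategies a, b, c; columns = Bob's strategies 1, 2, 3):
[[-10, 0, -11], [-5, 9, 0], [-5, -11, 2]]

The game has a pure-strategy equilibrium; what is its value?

Row minima: -11, -5, -11 → Alice's maximin is -5.
Column maxima: -5, 9, 2 → Bob's minimax is -5.
They coincide at (b, 1), so the value is -5.

-5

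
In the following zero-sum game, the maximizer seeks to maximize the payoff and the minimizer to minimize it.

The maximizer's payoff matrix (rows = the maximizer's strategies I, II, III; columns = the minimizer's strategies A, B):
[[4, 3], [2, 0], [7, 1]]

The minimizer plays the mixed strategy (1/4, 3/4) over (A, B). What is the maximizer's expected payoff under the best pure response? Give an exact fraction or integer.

I: (4)·(1/4) + (3)·(3/4) = 13/4.
II: (2)·(1/4) + (0)·(3/4) = 1/2.
III: (7)·(1/4) + (1)·(3/4) = 5/2.
The best pure response is I with expected payoff 13/4.

13/4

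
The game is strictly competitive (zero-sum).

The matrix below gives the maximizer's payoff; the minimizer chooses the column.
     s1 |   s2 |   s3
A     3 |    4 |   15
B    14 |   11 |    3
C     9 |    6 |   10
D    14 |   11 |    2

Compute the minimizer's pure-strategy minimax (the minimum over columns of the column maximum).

The worst case (largest entry) in each column is s1: 14, s2: 11, s3: 15.
The best (smallest) of these is 11.

11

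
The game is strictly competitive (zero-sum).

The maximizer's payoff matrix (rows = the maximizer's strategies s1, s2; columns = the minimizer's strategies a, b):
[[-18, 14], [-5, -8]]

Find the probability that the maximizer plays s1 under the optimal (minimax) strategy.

3/35

Row minima are -18 and -8, so the maximizer's maximin is -8; column maxima are -5 and 14, so the minimizer's minimax is -5. These differ, so the equilibrium is in mixed strategies.
Let the maximizer play s1 with probability p. The minimizer is indifferent when −18p − 5(1−p) = 14p − 8(1−p), giving p = 3/35.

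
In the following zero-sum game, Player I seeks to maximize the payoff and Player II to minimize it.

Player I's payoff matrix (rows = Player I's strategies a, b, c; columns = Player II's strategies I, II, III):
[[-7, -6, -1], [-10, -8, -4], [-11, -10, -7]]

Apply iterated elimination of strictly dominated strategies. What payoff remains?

Row c is strictly dominated by row a (-7>-11, -6>-10, -1>-7); eliminate c.
Column II is strictly dominated by I for Player II (-7<-6, -10<-8); eliminate II.
Row b is strictly dominated by row a (-7>-10, -1>-4); eliminate b.
Column III is strictly dominated by I for Player II (-7<-1); eliminate III.
Only (a, I) remains, with payoff -7.

-7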